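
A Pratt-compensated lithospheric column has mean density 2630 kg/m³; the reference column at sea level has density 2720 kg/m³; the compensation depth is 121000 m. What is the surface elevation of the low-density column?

4140 m

ρ_ref D = ρ (D + h) → h = D (ρ_ref − ρ)/ρ.
h = 121000 m × (2720 − 2630)/2630 = 4140 m.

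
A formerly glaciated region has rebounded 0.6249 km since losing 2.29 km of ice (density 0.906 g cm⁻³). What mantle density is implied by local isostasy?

3.32 g cm⁻³

ρ_m = ρ_ice t / u = 0.906 × 2.29 km/0.6249 km = 3.32 g cm⁻³.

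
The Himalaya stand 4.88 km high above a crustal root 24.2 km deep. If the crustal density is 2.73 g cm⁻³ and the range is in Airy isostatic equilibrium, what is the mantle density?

Airy balance: ρ_c h = (ρ_m − ρ_c) r → ρ_m = ρ_c (1 + h/r).
ρ_m = 2.73 × (1 + 4.88 km/24.2 km) = 3.28 g cm⁻³.

3.28 g cm⁻³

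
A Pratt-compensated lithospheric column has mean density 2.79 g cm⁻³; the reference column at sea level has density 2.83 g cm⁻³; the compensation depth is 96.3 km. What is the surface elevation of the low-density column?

ρ_ref D = ρ (D + h) → h = D (ρ_ref − ρ)/ρ.
h = 96.3 km × (2.83 − 2.79)/2.79 = 1.38 km.

1.38 km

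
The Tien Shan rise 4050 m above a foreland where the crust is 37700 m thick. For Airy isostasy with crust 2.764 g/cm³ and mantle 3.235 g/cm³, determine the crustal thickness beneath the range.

Root depth r = h ρ_c / (ρ_m − ρ_c) = 4050 m × 2.764 / 0.471 = 23770 m.
Total thickness = T + h + r = 37700 m + 4050 m + 23770 m = 65500 m.

65500 m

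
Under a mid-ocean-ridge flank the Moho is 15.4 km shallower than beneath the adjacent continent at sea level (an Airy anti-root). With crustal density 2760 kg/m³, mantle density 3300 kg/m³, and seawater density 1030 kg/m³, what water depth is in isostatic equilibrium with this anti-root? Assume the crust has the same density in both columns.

Replacing a thickness d of crust by seawater at the top must be balanced by replacing crust with mantle at the base: d (ρ_c − ρ_w) = a (ρ_m − ρ_c).
d = a (ρ_m − ρ_c)/(ρ_c − ρ_w) = 15.4 km × 540/1730 = 4.81 km.

4.81 km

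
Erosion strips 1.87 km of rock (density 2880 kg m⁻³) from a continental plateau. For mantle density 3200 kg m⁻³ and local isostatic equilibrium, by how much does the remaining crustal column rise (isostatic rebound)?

Unloading: uplift u = e ρ_c/ρ_m = 1.87 km × 2880/3200 = 1.68 km.

1.68 km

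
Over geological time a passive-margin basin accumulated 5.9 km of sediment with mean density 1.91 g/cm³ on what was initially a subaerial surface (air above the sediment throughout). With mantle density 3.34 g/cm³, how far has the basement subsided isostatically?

Subaerial load: s = t ρ_sed / ρ_m = 5.9 km × 1.91/3.34 = 3.37 km.

3.37 km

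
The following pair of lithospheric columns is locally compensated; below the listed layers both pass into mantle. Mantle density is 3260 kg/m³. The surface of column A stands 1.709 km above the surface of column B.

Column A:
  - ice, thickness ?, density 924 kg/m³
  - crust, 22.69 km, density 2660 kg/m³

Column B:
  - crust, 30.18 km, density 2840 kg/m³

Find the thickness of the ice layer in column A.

Take the compensation level at the base of the deeper column (depth z_c below the surface of column A) and equate Σ ρ_i t_i down to z_c; mantle fills any gap and the z_c terms cancel.
Column A: x×924 + 22.69×2660 + (z_c − 22.69 − x)×3260
Column B: 1.709×0 + 30.18×2840 + (z_c − 1.709 − 30.18)×3260
The z_c×3260 term appears on both sides and cancels. Collect the known terms of each column as K = Σ(ρt)_known − 3260 × (depth of known layers): K_A = 60355.4 − 3260×22.69 = −13614; K_B = 85711.2 − 3260×(1.709 + 30.18) = −18246.94.
Balance: K_A − x×(3260 − 924) = K_B, so x = (K_A − K_B)/(3260 − 924) = 4632.94/2336 = 1.98 km.

1.98 km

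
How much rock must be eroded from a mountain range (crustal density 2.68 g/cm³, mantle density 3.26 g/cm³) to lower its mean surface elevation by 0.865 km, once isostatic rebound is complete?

4.86 km

Net drop Δ = e − u = e − e ρ_c/ρ_m = e (ρ_m − ρ_c)/ρ_m.
e = Δ ρ_m/(ρ_m − ρ_c) = 0.865 km × 3.26/0.58 = 4.86 km.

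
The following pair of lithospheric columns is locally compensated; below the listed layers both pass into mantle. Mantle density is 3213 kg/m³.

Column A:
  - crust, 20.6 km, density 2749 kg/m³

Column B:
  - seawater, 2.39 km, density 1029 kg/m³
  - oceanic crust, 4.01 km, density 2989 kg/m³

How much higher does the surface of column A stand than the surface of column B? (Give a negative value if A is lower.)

1.07 km

For any compensation level in the mantle, the mantle terms cancel and isostasy reduces to e = (Σt_A − Σt_B) − (Σ(ρt)_A − Σ(ρt)_B) / ρ_m.
Σt_A = 20.6 km; Σt_B = 6.4 km; Σ(ρt)_A = 56629.4; Σ(ρt)_B = 14445.2 (in km·kg/m³).
e = (20.6 − 6.4) − (56629.4 − 14445.2) / 3213 = 1.07 km.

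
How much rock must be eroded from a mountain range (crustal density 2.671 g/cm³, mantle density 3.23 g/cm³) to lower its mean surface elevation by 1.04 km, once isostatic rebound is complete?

Net drop Δ = e − u = e − e ρ_c/ρ_m = e (ρ_m − ρ_c)/ρ_m.
e = Δ ρ_m/(ρ_m − ρ_c) = 1.04 km × 3.23/0.559 = 6.01 km.

6.01 km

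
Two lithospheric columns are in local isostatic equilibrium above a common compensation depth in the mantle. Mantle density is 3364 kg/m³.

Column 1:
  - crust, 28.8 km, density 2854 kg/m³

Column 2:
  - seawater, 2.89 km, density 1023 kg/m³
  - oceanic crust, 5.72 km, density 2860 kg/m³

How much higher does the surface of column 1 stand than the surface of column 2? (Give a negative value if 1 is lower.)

1.5 km

For any compensation level in the mantle, the mantle terms cancel and isostasy reduces to e = (Σt_1 − Σt_2) − (Σ(ρt)_1 − Σ(ρt)_2) / ρ_m.
Σt_1 = 28.8 km; Σt_2 = 8.61 km; Σ(ρt)_1 = 82195.2; Σ(ρt)_2 = 19315.67 (in km·kg/m³).
e = (28.8 − 8.61) − (82195.2 − 19315.67) / 3364 = 1.5 km.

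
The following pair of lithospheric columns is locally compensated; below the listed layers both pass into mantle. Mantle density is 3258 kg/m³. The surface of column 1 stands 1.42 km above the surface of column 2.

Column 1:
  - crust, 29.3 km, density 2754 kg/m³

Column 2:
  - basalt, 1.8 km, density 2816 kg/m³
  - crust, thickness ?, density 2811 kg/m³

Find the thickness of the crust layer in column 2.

Take the compensation level at the base of the deeper column (depth z_c below the surface of column 1) and equate Σ ρ_i t_i down to z_c; mantle fills any gap and the z_c terms cancel.
Column 1: 29.3×2754 + (z_c − 29.3)×3258
Column 2: 1.42×0 + 1.8×2816 + x×2811 + (z_c − 1.42 − 1.8 − x)×3258
The z_c×3258 term appears on both sides and cancels. Collect the known terms of each column as K = Σ(ρt)_known − 3258 × (depth of known layers): K_1 = 80692.2 − 3258×29.3 = −14767.2; K_2 = 5068.8 − 3258×(1.42 + 1.8) = −5421.96.
Balance: K_1 = K_2 − x×(3258 − 2811), so x = (K_2 − K_1)/(3258 − 2811) = 9345.24/447 = 20.9 km.

20.9 km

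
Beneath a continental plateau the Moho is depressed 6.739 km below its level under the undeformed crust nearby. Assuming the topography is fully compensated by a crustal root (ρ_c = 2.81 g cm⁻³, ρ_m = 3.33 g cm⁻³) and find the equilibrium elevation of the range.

For local isostatic compensation: ρ_c h = (ρ_m − ρ_c) r.
h = r (ρ_m − ρ_c) / ρ_c = 6.739 km × (3.33 − 2.81) / 2.81 = 1.25 km.

1.25 km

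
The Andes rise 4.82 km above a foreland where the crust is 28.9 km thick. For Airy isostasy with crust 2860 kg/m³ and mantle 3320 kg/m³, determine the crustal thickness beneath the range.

Root depth r = h ρ_c / (ρ_m − ρ_c) = 4.82 km × 2860 / 460 = 29.97 km.
Total thickness = T + h + r = 28.9 km + 4.82 km + 29.97 km = 63.7 km.

63.7 km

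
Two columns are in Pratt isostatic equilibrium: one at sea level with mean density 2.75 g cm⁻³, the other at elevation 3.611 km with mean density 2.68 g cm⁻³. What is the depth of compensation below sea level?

ρ_ref D = ρ (D + h) → D (ρ_ref − ρ) = ρ h.
D = ρ h/(ρ_ref − ρ) = 2.68 × 3.611 km/(2.75 − 2.68) = 138 km.

138 km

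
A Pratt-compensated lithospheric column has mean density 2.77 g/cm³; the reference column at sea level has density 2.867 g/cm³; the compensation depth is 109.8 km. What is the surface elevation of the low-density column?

ρ_ref D = ρ (D + h) → h = D (ρ_ref − ρ)/ρ.
h = 109.8 km × (2.867 − 2.77)/2.77 = 3.84 km.

3.84 km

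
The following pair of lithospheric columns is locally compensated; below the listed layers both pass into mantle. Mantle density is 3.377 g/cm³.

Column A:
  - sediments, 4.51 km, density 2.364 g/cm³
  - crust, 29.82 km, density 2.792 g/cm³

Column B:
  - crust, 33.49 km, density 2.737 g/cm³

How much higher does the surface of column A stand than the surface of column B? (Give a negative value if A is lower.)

For any compensation level in the mantle, the mantle terms cancel and isostasy reduces to e = (Σt_A − Σt_B) − (Σ(ρt)_A − Σ(ρt)_B) / ρ_m.
Σt_A = 34.33 km; Σt_B = 33.49 km; Σ(ρt)_A = 93.91908; Σ(ρt)_B = 91.66213 (in km·g/cm³).
e = (34.33 − 33.49) − (93.91908 − 91.66213) / 3.377 = 0.172 km.

0.172 km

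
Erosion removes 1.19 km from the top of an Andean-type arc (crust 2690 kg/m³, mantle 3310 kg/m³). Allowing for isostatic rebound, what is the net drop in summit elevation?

0.223 km

Rebound u = e ρ_c/ρ_m = 1.19 km × 2690/3310 = 0.9671 km.
Net surface drop = e − u = 1.19 km − 0.9671 km = e (ρ_m − ρ_c)/ρ_m = 0.223 km.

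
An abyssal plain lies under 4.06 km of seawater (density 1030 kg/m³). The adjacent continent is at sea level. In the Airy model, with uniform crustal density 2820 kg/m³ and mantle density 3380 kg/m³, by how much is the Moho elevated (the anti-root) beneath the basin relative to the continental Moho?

13 km

Equating mass per unit area of the two columns: replacing crust with seawater at the top is compensated by replacing crust with mantle at the base: d (ρ_c − ρ_w) = a (ρ_m − ρ_c).
a = d (ρ_c − ρ_w)/(ρ_m − ρ_c) = 4.06 km × 1790/560 = 13 km.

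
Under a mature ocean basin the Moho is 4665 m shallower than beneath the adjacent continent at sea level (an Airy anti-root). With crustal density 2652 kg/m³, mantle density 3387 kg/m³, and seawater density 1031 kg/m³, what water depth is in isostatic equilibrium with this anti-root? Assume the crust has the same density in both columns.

Replacing a thickness d of crust by seawater at the top must be balanced by replacing crust with mantle at the base: d (ρ_c − ρ_w) = a (ρ_m − ρ_c).
d = a (ρ_m − ρ_c)/(ρ_c − ρ_w) = 4665 m × 735/1621 = 2120 m.

2120 m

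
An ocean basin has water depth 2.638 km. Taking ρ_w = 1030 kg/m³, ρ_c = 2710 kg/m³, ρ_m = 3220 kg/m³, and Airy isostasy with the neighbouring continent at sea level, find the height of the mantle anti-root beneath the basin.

8.69 km

In Airy isostatic equilibrium: replacing crust with seawater at the top is compensated by replacing crust with mantle at the base: d (ρ_c − ρ_w) = a (ρ_m − ρ_c).
a = d (ρ_c − ρ_w)/(ρ_m − ρ_c) = 2.638 km × 1680/510 = 8.69 km.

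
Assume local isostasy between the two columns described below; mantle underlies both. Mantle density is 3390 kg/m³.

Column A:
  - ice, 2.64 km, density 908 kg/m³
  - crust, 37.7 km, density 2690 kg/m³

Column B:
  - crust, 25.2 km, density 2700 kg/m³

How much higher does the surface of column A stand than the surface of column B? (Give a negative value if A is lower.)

For any compensation level in the mantle, the mantle terms cancel and isostasy reduces to e = (Σt_A − Σt_B) − (Σ(ρt)_A − Σ(ρt)_B) / ρ_m.
Σt_A = 40.34 km; Σt_B = 25.2 km; Σ(ρt)_A = 103810.12; Σ(ρt)_B = 68040 (in km·kg/m³).
e = (40.34 − 25.2) − (103810.12 − 68040) / 3390 = 4.59 km.

4.59 km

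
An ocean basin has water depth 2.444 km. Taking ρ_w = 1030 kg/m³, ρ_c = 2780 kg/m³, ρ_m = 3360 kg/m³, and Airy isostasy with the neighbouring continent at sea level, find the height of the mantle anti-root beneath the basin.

Balancing pressure at the compensation depth: replacing crust with seawater at the top is compensated by replacing crust with mantle at the base: d (ρ_c − ρ_w) = a (ρ_m − ρ_c).
a = d (ρ_c − ρ_w)/(ρ_m − ρ_c) = 2.444 km × 1750/580 = 7.37 km.

7.37 km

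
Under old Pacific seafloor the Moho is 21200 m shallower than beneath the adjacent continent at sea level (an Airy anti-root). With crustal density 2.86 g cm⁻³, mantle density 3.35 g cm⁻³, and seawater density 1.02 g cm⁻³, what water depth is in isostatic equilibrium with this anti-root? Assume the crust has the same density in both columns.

Replacing a thickness d of crust by seawater at the top must be balanced by replacing crust with mantle at the base: d (ρ_c − ρ_w) = a (ρ_m − ρ_c).
d = a (ρ_m − ρ_c)/(ρ_c − ρ_w) = 21200 m × 0.49/1.84 = 5650 m.

5650 m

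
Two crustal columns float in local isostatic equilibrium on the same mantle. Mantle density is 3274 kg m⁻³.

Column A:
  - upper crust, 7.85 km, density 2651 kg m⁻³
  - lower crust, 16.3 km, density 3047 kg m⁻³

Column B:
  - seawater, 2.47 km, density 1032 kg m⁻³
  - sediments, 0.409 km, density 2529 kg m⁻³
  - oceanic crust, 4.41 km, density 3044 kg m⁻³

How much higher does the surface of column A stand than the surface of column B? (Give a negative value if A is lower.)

0.53 km

For any compensation level in the mantle, the mantle terms cancel and isostasy reduces to e = (Σt_A − Σt_B) − (Σ(ρt)_A − Σ(ρt)_B) / ρ_m.
Σt_A = 24.15 km; Σt_B = 7.289 km; Σ(ρt)_A = 70476.45; Σ(ρt)_B = 17007.441 (in km·kg m⁻³).
e = (24.15 − 7.289) − (70476.45 − 17007.441) / 3274 = 0.53 km.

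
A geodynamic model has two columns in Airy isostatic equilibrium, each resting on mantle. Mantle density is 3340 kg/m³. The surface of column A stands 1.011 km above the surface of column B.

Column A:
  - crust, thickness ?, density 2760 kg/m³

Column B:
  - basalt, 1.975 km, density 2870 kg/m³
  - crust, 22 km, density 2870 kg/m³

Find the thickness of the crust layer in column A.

25.2 km

Take the compensation level at the base of the deeper column (depth z_c below the surface of column A) and equate Σ ρ_i t_i down to z_c; mantle fills any gap and the z_c terms cancel.
Column A: x×2760 + (z_c − 0 − x)×3340
Column B: 1.011×0 + 1.975×2870 + 22×2870 + (z_c − 1.011 − 23.975)×3340
The z_c×3340 term appears on both sides and cancels. Collect the known terms of each column as K = Σ(ρt)_known − 3340 × (depth of known layers): K_A = 0 − 3340×0 = 0; K_B = 68808.25 − 3340×(1.011 + 23.975) = −14644.99.
Balance: K_A − x×(3340 − 2760) = K_B, so x = (K_A − K_B)/(3340 − 2760) = 14645/580 = 25.2 km.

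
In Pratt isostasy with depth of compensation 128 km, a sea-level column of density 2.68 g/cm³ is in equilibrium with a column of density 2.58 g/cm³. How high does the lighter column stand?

4.96 km

ρ_ref D = ρ (D + h) → h = D (ρ_ref − ρ)/ρ.
h = 128 km × (2.68 − 2.58)/2.58 = 4.96 km.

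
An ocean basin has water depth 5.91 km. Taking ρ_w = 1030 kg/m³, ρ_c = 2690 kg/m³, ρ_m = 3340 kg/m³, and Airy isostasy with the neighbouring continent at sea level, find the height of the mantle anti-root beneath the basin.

In Airy isostatic equilibrium: replacing crust with seawater at the top is compensated by replacing crust with mantle at the base: d (ρ_c − ρ_w) = a (ρ_m − ρ_c).
a = d (ρ_c − ρ_w)/(ρ_m − ρ_c) = 5.91 km × 1660/650 = 15.1 km.

15.1 km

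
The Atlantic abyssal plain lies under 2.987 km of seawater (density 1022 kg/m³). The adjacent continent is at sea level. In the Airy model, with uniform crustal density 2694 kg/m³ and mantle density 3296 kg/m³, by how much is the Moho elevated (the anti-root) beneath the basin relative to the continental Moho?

Equating mass per unit area of the two columns: replacing crust with seawater at the top is compensated by replacing crust with mantle at the base: d (ρ_c − ρ_w) = a (ρ_m − ρ_c).
a = d (ρ_c − ρ_w)/(ρ_m − ρ_c) = 2.987 km × 1672/602 = 8.3 km.

8.3 km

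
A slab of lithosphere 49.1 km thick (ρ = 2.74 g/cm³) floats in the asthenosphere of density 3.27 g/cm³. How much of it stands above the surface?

7.96 km

Floating equilibrium: submerged depth d = t ρ_obj/ρ_fluid = 49.1 km × 2.74/3.27 = 41.14 km.
Freeboard = t − d = 49.1 km − 41.14 km = 7.96 km.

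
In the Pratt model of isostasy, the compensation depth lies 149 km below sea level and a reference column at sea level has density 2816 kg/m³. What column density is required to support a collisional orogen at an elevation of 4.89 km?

Pratt balance: ρ_ref D = ρ (D + h).
ρ = ρ_ref D/(D + h) = 2816 × 149 km/(149 km + 4.89 km) = 2730 kg/m³.

2730 kg/m³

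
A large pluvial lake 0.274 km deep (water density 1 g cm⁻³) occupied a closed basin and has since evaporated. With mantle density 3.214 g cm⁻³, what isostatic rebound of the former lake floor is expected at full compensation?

0.0853 km

u = d ρ_w/ρ_m = 0.274 km × 1/3.214 = 0.0853 km.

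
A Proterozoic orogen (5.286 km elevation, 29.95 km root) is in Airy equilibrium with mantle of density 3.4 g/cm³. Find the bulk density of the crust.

ρ_c h = (ρ_m − ρ_c) r → ρ_c (h + r) = ρ_m r → ρ_c = ρ_m r / (h + r).
ρ_c = 3.4 × 29.95 km / (5.286 km + 29.95 km) = 2.89 g/cm³.

2.89 g/cm³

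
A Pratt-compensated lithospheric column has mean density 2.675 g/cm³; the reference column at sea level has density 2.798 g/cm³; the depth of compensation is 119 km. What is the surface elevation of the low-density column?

ρ_ref D = ρ (D + h) → h = D (ρ_ref − ρ)/ρ.
h = 119 km × (2.798 − 2.675)/2.675 = 5.47 km.

5.47 km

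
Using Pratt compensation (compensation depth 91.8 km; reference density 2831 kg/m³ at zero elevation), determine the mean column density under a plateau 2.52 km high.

2760 kg/m³

Pratt balance: ρ_ref D = ρ (D + h).
ρ = ρ_ref D/(D + h) = 2831 × 91.8 km/(91.8 km + 2.52 km) = 2760 kg/m³.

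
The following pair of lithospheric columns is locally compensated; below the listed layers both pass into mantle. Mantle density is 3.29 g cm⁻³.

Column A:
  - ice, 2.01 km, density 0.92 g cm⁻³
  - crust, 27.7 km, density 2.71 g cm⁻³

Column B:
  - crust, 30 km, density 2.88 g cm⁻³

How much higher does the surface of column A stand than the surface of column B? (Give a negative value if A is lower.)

For any compensation level in the mantle, the mantle terms cancel and isostasy reduces to e = (Σt_A − Σt_B) − (Σ(ρt)_A − Σ(ρt)_B) / ρ_m.
Σt_A = 29.71 km; Σt_B = 30 km; Σ(ρt)_A = 76.9162; Σ(ρt)_B = 86.4 (in km·g cm⁻³).
e = (29.71 − 30) − (76.9162 − 86.4) / 3.29 = 2.59 km.

2.59 km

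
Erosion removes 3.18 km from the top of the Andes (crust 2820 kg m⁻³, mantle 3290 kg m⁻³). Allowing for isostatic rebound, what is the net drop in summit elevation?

0.454 km

Rebound u = e ρ_c/ρ_m = 3.18 km × 2820/3290 = 2.726 km.
Net surface drop = e − u = 3.18 km − 2.726 km = e (ρ_m − ρ_c)/ρ_m = 0.454 km.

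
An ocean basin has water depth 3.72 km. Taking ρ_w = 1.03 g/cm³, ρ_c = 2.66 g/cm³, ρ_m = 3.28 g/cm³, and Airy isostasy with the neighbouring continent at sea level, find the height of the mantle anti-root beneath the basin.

Equating mass per unit area of the two columns: replacing crust with seawater at the top is compensated by replacing crust with mantle at the base: d (ρ_c − ρ_w) = a (ρ_m − ρ_c).
a = d (ρ_c − ρ_w)/(ρ_m − ρ_c) = 3.72 km × 1.63/0.62 = 9.78 km.

9.78 km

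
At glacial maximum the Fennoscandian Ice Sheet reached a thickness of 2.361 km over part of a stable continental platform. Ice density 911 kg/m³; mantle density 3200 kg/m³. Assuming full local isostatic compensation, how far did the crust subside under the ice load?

0.672 km

For local isostatic compensation: the ice load ρ_ice t is balanced by mantle displaced below, ρ_m s.
s = t ρ_ice / ρ_m = 2.361 km × 911/3200 = 0.672 km.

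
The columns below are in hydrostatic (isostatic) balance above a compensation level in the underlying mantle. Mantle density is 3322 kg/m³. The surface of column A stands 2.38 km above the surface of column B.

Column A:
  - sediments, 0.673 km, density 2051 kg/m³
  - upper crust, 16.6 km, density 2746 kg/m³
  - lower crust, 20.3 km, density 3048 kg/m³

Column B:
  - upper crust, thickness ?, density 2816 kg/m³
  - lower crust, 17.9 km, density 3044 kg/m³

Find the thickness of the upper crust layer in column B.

Take the compensation level at the base of the deeper column (depth z_c below the surface of column A) and equate Σ ρ_i t_i down to z_c; mantle fills any gap and the z_c terms cancel.
Column A: 0.673×2051 + 16.6×2746 + 20.3×3048 + (z_c − 37.573)×3322
Column B: 2.38×0 + x×2816 + 17.9×3044 + (z_c − 2.38 − 17.9 − x)×3322
The z_c×3322 term appears on both sides and cancels. Collect the known terms of each column as K = Σ(ρt)_known − 3322 × (depth of known layers): K_A = 108838.323 − 3322×37.573 = −15979.183; K_B = 54487.6 − 3322×(2.38 + 17.9) = −12882.56.
Balance: K_A = K_B − x×(3322 − 2816), so x = (K_B − K_A)/(3322 − 2816) = 3096.62/506 = 6.12 km.

6.12 km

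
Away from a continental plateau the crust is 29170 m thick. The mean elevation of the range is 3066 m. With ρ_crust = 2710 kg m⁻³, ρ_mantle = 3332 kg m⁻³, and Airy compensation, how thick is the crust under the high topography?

Root depth r = h ρ_c / (ρ_m − ρ_c) = 3066 m × 2710 / 622 = 13360 m.
Total thickness = T + h + r = 29170 m + 3066 m + 13360 m = 45600 m.

45600 m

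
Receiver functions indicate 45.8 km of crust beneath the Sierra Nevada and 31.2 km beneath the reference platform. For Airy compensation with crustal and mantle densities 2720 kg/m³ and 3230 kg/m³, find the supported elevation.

2.31 km

Excess crust Δ = 45.8 km − 31.2 km = 14.6 km, split between elevation h and root r with h + r = Δ.
Airy balance ρ_c h = (ρ_m − ρ_c) r gives r = h ρ_c/(ρ_m − ρ_c), so h (1 + ρ_c/(ρ_m − ρ_c)) = Δ, i.e. h = Δ (ρ_m − ρ_c)/ρ_m.
h = 14.6 km × 510/3230 = 2.31 km.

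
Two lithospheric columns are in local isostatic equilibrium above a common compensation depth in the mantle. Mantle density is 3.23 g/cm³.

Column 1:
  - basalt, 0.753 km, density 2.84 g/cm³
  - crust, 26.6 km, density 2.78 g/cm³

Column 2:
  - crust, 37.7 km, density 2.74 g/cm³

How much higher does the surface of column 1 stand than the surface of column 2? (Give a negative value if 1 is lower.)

−1.92 km

For any compensation level in the mantle, the mantle terms cancel and isostasy reduces to e = (Σt_1 − Σt_2) − (Σ(ρt)_1 − Σ(ρt)_2) / ρ_m.
Σt_1 = 27.353 km; Σt_2 = 37.7 km; Σ(ρt)_1 = 76.08652; Σ(ρt)_2 = 103.298 (in km·g/cm³).
e = (27.353 − 37.7) − (76.08652 − 103.298) / 3.23 = −1.92 km.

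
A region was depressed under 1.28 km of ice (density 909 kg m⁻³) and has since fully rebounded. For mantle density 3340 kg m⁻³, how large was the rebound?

Removing the load lets mantle flow back in; uplift u satisfies ρ_ice t = ρ_m u.
u = t ρ_ice/ρ_m = 1.28 km × 909/3340 = 0.348 km.

0.348 km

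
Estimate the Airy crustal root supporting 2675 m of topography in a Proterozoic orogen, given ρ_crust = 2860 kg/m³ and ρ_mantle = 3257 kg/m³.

In Airy isostatic equilibrium: the weight of the topography is balanced by the buoyancy of the root, ρ_c h = (ρ_m − ρ_c) r.
r = h · ρ_c / (ρ_m − ρ_c) = 2675 m × 2860 / (3257 − 2860) = 19300 m.

19300 m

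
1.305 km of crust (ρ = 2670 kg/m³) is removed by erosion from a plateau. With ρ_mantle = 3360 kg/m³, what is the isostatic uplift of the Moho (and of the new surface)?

Unloading: uplift u = e ρ_c/ρ_m = 1.305 km × 2670/3360 = 1.04 km.

1.04 km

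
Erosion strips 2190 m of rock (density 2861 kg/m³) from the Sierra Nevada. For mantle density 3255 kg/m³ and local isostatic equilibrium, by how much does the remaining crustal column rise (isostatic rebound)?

1920 m

Unloading: uplift u = e ρ_c/ρ_m = 2190 m × 2861/3255 = 1920 m.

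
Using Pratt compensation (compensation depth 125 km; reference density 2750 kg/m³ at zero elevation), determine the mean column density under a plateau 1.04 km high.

Pratt balance: ρ_ref D = ρ (D + h).
ρ = ρ_ref D/(D + h) = 2750 × 125 km/(125 km + 1.04 km) = 2730 kg/m³.

2730 kg/m³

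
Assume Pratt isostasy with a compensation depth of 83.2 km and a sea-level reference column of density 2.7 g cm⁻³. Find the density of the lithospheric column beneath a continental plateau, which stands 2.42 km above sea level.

Pratt balance: ρ_ref D = ρ (D + h).
ρ = ρ_ref D/(D + h) = 2.7 × 83.2 km/(83.2 km + 2.42 km) = 2.62 g cm⁻³.

2.62 g cm⁻³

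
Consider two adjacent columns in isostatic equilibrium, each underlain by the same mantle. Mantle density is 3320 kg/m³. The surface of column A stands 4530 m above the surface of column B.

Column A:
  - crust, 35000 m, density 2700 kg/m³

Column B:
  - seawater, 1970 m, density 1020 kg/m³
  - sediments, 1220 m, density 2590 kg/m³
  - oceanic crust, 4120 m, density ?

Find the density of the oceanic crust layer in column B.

Take the compensation level at the base of the deeper column (depth z_c below the surface of column A) and equate Σ ρ_i t_i down to z_c; mantle fills any gap and the z_c terms cancel.
Column A: 35000×2700 + (z_c − 35000)×3320
Column B: 4530×0 + 1970×1020 + 1220×2590 + 4120×ρ + (z_c − 4530 − 7310)×3320
The z_c×3320 term appears on both sides and cancels. Collect the known terms of each column as K = Σ(ρt)_known − 3320 × (depth of known layers): K_A = 94500000 − 3320×35000 = −21700000; K_B = 5169200 − 3320×(4530 + 7310) = −34139600.
Balance: K_A = K_B + 4120×ρ, so ρ = (K_A − K_B)/4120 = 12439600/4120 = 3020 kg/m³.

3020 kg/m³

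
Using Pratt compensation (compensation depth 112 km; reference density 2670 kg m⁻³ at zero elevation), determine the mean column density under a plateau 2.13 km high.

2620 kg m⁻³

Pratt balance: ρ_ref D = ρ (D + h).
ρ = ρ_ref D/(D + h) = 2670 × 112 km/(112 km + 2.13 km) = 2620 kg m⁻³.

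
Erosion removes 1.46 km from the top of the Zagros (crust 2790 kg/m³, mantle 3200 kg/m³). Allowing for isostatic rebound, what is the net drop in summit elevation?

0.187 km

Rebound u = e ρ_c/ρ_m = 1.46 km × 2790/3200 = 1.273 km.
Net surface drop = e − u = 1.46 km − 1.273 km = e (ρ_m − ρ_c)/ρ_m = 0.187 km.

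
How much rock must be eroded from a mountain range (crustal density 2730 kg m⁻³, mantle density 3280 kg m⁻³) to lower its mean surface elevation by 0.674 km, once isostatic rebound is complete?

4.02 km

Net drop Δ = e − u = e − e ρ_c/ρ_m = e (ρ_m − ρ_c)/ρ_m.
e = Δ ρ_m/(ρ_m − ρ_c) = 0.674 km × 3280/550 = 4.02 km.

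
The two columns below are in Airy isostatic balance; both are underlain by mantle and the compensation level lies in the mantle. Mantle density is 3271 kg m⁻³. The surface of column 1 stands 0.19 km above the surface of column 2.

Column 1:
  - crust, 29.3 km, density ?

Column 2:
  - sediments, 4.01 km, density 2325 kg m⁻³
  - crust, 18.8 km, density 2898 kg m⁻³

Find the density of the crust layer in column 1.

2880 kg m⁻³

Take the compensation level at the base of the deeper column (depth z_c below the surface of column 1) and equate Σ ρ_i t_i down to z_c; mantle fills any gap and the z_c terms cancel.
Column 1: 29.3×ρ + (z_c − 29.3)×3271
Column 2: 0.19×0 + 4.01×2325 + 18.8×2898 + (z_c − 0.19 − 22.81)×3271
The z_c×3271 term appears on both sides and cancels. Collect the known terms of each column as K = Σ(ρt)_known − 3271 × (depth of known layers): K_1 = 0 − 3271×29.3 = −95840.3; K_2 = 63805.65 − 3271×(0.19 + 22.81) = −11427.35.
Balance: K_1 + 29.3×ρ = K_2, so ρ = (K_2 − K_1)/29.3 = 84412.9/29.3 = 2880 kg m⁻³.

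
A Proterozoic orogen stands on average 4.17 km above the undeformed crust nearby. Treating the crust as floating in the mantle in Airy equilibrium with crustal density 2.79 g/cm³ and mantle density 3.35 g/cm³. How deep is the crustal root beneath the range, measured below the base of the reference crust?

20.8 km

By Archimedes' principle applied to the lithosphere: the weight of the topography is balanced by the buoyancy of the root, ρ_c h = (ρ_m − ρ_c) r.
r = h · ρ_c / (ρ_m − ρ_c) = 4.17 km × 2.79 / (3.35 − 2.79) = 20.8 km.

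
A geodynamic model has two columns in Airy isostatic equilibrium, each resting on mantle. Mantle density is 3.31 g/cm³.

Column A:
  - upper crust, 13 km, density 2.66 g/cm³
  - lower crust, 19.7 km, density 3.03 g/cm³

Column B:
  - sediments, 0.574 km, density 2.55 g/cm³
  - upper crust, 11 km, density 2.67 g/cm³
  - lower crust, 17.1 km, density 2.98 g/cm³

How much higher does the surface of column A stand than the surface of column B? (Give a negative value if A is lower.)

0.256 km

For any compensation level in the mantle, the mantle terms cancel and isostasy reduces to e = (Σt_A − Σt_B) − (Σ(ρt)_A − Σ(ρt)_B) / ρ_m.
Σt_A = 32.7 km; Σt_B = 28.674 km; Σ(ρt)_A = 94.271; Σ(ρt)_B = 81.7917 (in km·g/cm³).
e = (32.7 − 28.674) − (94.271 − 81.7917) / 3.31 = 0.256 km.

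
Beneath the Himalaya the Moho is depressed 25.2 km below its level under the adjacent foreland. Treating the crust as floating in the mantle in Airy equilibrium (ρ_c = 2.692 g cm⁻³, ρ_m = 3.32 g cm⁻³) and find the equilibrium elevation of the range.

5.88 km

By Archimedes' principle applied to the lithosphere: ρ_c h = (ρ_m − ρ_c) r.
h = r (ρ_m − ρ_c) / ρ_c = 25.2 km × (3.32 − 2.692) / 2.692 = 5.88 km.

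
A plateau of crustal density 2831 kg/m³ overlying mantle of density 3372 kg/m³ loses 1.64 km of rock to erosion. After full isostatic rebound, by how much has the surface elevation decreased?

0.263 km

Rebound u = e ρ_c/ρ_m = 1.64 km × 2831/3372 = 1.377 km.
Net surface drop = e − u = 1.64 km − 1.377 km = e (ρ_m − ρ_c)/ρ_m = 0.263 km.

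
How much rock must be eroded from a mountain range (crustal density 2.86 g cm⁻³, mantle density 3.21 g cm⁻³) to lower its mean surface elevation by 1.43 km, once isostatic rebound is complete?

Net drop Δ = e − u = e − e ρ_c/ρ_m = e (ρ_m − ρ_c)/ρ_m.
e = Δ ρ_m/(ρ_m − ρ_c) = 1.43 km × 3.21/0.35 = 13.1 km.

13.1 km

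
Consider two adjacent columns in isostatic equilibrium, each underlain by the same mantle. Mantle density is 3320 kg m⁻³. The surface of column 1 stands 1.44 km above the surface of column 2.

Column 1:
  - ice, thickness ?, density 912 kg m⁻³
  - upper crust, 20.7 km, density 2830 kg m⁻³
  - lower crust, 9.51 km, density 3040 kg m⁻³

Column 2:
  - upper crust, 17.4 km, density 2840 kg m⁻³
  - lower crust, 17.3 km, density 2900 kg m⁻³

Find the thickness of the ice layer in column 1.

3.15 km

Take the compensation level at the base of the deeper column (depth z_c below the surface of column 1) and equate Σ ρ_i t_i down to z_c; mantle fills any gap and the z_c terms cancel.
Column 1: x×912 + 20.7×2830 + 9.51×3040 + (z_c − 30.21 − x)×3320
Column 2: 1.44×0 + 17.4×2840 + 17.3×2900 + (z_c − 1.44 − 34.7)×3320
The z_c×3320 term appears on both sides and cancels. Collect the known terms of each column as K = Σ(ρt)_known − 3320 × (depth of known layers): K_1 = 87491.4 − 3320×30.21 = −12805.8; K_2 = 99586 − 3320×(1.44 + 34.7) = −20398.8.
Balance: K_1 − x×(3320 − 912) = K_2, so x = (K_1 − K_2)/(3320 − 912) = 7593/2408 = 3.15 km.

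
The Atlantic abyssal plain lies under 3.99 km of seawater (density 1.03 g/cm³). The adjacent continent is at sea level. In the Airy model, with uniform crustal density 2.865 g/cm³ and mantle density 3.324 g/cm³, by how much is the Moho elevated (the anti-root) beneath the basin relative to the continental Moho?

16 km

By Archimedes' principle applied to the lithosphere: replacing crust with seawater at the top is compensated by replacing crust with mantle at the base: d (ρ_c − ρ_w) = a (ρ_m − ρ_c).
a = d (ρ_c − ρ_w)/(ρ_m − ρ_c) = 3.99 km × 1.835/0.459 = 16 km.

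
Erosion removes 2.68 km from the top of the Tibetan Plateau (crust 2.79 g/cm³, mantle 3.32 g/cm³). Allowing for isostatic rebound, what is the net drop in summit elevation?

0.428 km

Rebound u = e ρ_c/ρ_m = 2.68 km × 2.79/3.32 = 2.252 km.
Net surface drop = e − u = 2.68 km − 2.252 km = e (ρ_m − ρ_c)/ρ_m = 0.428 km.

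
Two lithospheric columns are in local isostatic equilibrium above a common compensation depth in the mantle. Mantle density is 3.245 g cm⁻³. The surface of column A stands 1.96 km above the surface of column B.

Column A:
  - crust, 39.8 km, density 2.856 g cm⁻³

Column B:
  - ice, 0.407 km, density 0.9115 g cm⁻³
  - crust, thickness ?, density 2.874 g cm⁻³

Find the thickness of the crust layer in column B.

22 km

Take the compensation level at the base of the deeper column (depth z_c below the surface of column A) and equate Σ ρ_i t_i down to z_c; mantle fills any gap and the z_c terms cancel.
Column A: 39.8×2.856 + (z_c − 39.8)×3.245
Column B: 1.96×0 + 0.407×0.9115 + x×2.874 + (z_c − 1.96 − 0.407 − x)×3.245
The z_c×3.245 term appears on both sides and cancels. Collect the known terms of each column as K = Σ(ρt)_known − 3.245 × (depth of known layers): K_A = 113.6688 − 3.245×39.8 = −15.4822; K_B = 0.3709805 − 3.245×(1.96 + 0.407) = −7.3099345.
Balance: K_A = K_B − x×(3.245 − 2.874), so x = (K_B − K_A)/(3.245 − 2.874) = 8.17227/0.371 = 22 km.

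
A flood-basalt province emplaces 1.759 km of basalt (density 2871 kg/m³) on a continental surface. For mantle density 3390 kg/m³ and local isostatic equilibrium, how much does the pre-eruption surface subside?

1.49 km

Subaerial loading: s = t ρ_load / ρ_m.
s = 1.759 km × 2871/3390 = 1.49 km.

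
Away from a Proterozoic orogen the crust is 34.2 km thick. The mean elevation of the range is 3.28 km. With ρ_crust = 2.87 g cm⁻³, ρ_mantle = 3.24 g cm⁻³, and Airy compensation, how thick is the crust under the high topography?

62.9 km

Root depth r = h ρ_c / (ρ_m − ρ_c) = 3.28 km × 2.87 / 0.37 = 25.44 km.
Total thickness = T + h + r = 34.2 km + 3.28 km + 25.44 km = 62.9 km.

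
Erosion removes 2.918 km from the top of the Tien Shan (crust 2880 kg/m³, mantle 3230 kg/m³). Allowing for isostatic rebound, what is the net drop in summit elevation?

0.316 km

Rebound u = e ρ_c/ρ_m = 2.918 km × 2880/3230 = 2.602 km.
Net surface drop = e − u = 2.918 km − 2.602 km = e (ρ_m − ρ_c)/ρ_m = 0.316 km.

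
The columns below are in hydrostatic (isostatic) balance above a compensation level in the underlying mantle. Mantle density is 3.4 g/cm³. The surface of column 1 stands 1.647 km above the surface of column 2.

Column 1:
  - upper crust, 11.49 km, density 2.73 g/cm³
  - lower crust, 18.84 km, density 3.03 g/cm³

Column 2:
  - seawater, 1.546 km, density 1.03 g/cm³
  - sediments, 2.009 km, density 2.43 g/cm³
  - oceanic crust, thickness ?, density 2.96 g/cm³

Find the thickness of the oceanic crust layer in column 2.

7.86 km

Take the compensation level at the base of the deeper column (depth z_c below the surface of column 1) and equate Σ ρ_i t_i down to z_c; mantle fills any gap and the z_c terms cancel.
Column 1: 11.49×2.73 + 18.84×3.03 + (z_c − 30.33)×3.4
Column 2: 1.647×0 + 1.546×1.03 + 2.009×2.43 + x×2.96 + (z_c − 1.647 − 3.555 − x)×3.4
The z_c×3.4 term appears on both sides and cancels. Collect the known terms of each column as K = Σ(ρt)_known − 3.4 × (depth of known layers): K_1 = 88.4529 − 3.4×30.33 = −14.6691; K_2 = 6.47425 − 3.4×(1.647 + 3.555) = −11.21255.
Balance: K_1 = K_2 − x×(3.4 − 2.96), so x = (K_2 − K_1)/(3.4 − 2.96) = 3.45655/0.44 = 7.86 km.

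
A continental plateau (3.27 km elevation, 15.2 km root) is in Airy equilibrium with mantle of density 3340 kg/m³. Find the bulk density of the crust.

ρ_c h = (ρ_m − ρ_c) r → ρ_c (h + r) = ρ_m r → ρ_c = ρ_m r / (h + r).
ρ_c = 3340 × 15.2 km / (3.27 km + 15.2 km) = 2750 kg/m³.

2750 kg/m³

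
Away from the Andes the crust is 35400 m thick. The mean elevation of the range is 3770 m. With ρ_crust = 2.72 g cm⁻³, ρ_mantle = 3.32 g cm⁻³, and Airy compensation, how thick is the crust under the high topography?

Root depth r = h ρ_c / (ρ_m − ρ_c) = 3770 m × 2.72 / 0.6 = 17090 m.
Total thickness = T + h + r = 35400 m + 3770 m + 17090 m = 56300 m.

56300 m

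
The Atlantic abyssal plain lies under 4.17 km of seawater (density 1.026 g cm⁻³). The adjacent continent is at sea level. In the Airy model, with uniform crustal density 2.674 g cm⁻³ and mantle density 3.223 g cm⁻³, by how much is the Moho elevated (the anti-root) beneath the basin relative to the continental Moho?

For local isostatic compensation: replacing crust with seawater at the top is compensated by replacing crust with mantle at the base: d (ρ_c − ρ_w) = a (ρ_m − ρ_c).
a = d (ρ_c − ρ_w)/(ρ_m − ρ_c) = 4.17 km × 1.648/0.549 = 12.5 km.

12.5 km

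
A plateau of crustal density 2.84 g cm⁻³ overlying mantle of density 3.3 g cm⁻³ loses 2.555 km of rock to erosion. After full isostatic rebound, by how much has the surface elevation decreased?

0.356 km

Rebound u = e ρ_c/ρ_m = 2.555 km × 2.84/3.3 = 2.199 km.
Net surface drop = e − u = 2.555 km − 2.199 km = e (ρ_m − ρ_c)/ρ_m = 0.356 km.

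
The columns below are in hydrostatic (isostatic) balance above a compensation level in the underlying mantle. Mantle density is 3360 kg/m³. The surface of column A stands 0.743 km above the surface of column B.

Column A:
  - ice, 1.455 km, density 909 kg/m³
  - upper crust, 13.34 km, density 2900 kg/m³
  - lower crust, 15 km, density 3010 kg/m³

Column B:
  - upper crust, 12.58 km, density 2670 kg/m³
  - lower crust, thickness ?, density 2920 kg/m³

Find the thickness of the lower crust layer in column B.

8.58 km

Take the compensation level at the base of the deeper column (depth z_c below the surface of column A) and equate Σ ρ_i t_i down to z_c; mantle fills any gap and the z_c terms cancel.
Column A: 1.455×909 + 13.34×2900 + 15×3010 + (z_c − 29.795)×3360
Column B: 0.743×0 + 12.58×2670 + x×2920 + (z_c − 0.743 − 12.58 − x)×3360
The z_c×3360 term appears on both sides and cancels. Collect the known terms of each column as K = Σ(ρt)_known − 3360 × (depth of known layers): K_A = 85158.595 − 3360×29.795 = −14952.605; K_B = 33588.6 − 3360×(0.743 + 12.58) = −11176.68.
Balance: K_A = K_B − x×(3360 − 2920), so x = (K_B − K_A)/(3360 − 2920) = 3775.93/440 = 8.58 km.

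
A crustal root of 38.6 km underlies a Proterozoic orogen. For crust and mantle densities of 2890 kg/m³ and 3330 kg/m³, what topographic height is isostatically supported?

5.88 km

By Archimedes' principle applied to the lithosphere: ρ_c h = (ρ_m − ρ_c) r.
h = r (ρ_m − ρ_c) / ρ_c = 38.6 km × (3330 − 2890) / 2890 = 5.88 km.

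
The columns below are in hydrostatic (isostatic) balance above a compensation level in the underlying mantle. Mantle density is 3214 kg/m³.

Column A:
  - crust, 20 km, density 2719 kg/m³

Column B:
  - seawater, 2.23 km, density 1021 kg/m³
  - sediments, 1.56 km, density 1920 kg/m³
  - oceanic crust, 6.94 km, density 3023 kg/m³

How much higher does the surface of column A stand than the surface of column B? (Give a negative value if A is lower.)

0.518 km

For any compensation level in the mantle, the mantle terms cancel and isostasy reduces to e = (Σt_A − Σt_B) − (Σ(ρt)_A − Σ(ρt)_B) / ρ_m.
Σt_A = 20 km; Σt_B = 10.73 km; Σ(ρt)_A = 54380; Σ(ρt)_B = 26251.65 (in km·kg/m³).
e = (20 − 10.73) − (54380 − 26251.65) / 3214 = 0.518 km.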